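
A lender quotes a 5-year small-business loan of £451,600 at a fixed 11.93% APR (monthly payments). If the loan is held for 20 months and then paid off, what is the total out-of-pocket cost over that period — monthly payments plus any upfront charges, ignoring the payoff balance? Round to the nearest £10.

£200,590

At 11.93% the monthly rate is 0.0099417, so the payment is 451,600 × 0.0099417 / (1 − 1.0099417^−60) = £10,029.63.
Total outlay = 20 × £10,029.63 = £200,592.60.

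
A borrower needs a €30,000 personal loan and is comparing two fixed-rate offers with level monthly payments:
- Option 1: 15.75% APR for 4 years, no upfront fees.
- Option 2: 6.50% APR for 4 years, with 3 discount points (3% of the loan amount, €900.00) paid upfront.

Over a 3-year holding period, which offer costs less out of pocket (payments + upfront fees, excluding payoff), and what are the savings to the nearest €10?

Option 2 by €3,960

Option 1: monthly rate = 15.75%/12 = 0.0131250; payment = 30,000 × 0.0131250 / (1 − (1+0.0131250)^−48) = €846.37.
Option 2: at 6.50% the monthly rate is 0.0054167, so the payment is 30,000 × 0.0054167 / (1 − 1.0054167^−48) = €711.45.
Over 36 months: Option 1 costs 36 × €846.37 = €30,469.32; Option 2 costs 36 × €711.45 + €900.00 = €26,512.20.
Option 2 is cheaper by €30,469.32 − €26,512.20 = €3,957.12.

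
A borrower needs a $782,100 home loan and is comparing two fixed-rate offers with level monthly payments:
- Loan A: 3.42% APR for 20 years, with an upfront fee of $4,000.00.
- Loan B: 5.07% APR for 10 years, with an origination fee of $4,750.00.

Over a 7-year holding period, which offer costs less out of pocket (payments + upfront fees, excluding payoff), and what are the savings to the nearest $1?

Loan A: at 3.42% the monthly rate is 0.0028500, so the payment is 782,100 × 0.0028500 / (1 − 1.0028500^−240) = $4,503.78.
Loan B: at 5.07% the monthly rate is 0.0042250, so the payment is 782,100 × 0.0042250 / (1 − 1.0042250^−120) = $8,322.17.
Over 84 months: Loan A costs 84 × $4,503.78 + $4,000.00 = $382,317.52; Loan B costs 84 × $8,322.17 + $4,750.00 = $703,812.28.
Loan A is cheaper by $703,812.28 − $382,317.52 = $321,494.76.

Loan A by $321,495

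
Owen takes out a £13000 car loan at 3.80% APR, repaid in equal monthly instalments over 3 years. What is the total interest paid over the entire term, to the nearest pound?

£776

Monthly rate = 3.8%/12 = 0.0031667; payment = 13,000 × 0.0031667 / (1 − (1+0.0031667)^−36) = £382.66.
Total paid = 36 × £382.66 = £13,775.76; interest = £13,775.76 − £13,000 = £775.76.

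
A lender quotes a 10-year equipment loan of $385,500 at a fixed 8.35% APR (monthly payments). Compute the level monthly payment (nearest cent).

$4,748.78

At 8.35% the monthly rate is 0.0069583, so the payment is 385,500 × 0.0069583 / (1 − 1.0069583^−120) = $4,748.78.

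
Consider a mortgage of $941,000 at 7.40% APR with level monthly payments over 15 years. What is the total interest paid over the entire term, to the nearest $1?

Monthly rate = 7.4%/12 = 0.0061667; payment = 941,000 × 0.0061667 / (1 − (1+0.0061667)^−180) = $8,669.80.
Total paid = 180 × $8,669.80 = $1,560,564.00; interest = $1,560,564.00 − $941,000 = $619,564.00.

$619,564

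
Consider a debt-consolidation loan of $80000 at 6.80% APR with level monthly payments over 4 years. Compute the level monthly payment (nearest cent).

$1,908.29

At 6.80% the monthly rate is 0.0056667, so the payment is 80,000 × 0.0056667 / (1 − 1.0056667^−48) = $1,908.29.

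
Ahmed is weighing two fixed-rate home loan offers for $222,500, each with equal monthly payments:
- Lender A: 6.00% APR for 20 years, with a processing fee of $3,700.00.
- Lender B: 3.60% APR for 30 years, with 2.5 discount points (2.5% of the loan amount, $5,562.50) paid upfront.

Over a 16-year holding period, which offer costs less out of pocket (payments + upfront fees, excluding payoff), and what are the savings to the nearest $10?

Lender A: at 6.00% the monthly rate is 0.0050000, so the payment is 222,500 × 0.0050000 / (1 − 1.0050000^−240) = $1,594.06.
Lender B: monthly rate = 3.6%/12 = 0.0030000; payment = 222,500 × 0.0030000 / (1 − (1+0.0030000)^−360) = $1,011.59.
Over 192 months: Lender A costs 192 × $1,594.06 + $3,700.00 = $309,759.52; Lender B costs 192 × $1,011.59 + $5,562.50 = $199,787.78.
Lender B is cheaper by $309,759.52 − $199,787.78 = $109,971.74.

Lender B by $109,970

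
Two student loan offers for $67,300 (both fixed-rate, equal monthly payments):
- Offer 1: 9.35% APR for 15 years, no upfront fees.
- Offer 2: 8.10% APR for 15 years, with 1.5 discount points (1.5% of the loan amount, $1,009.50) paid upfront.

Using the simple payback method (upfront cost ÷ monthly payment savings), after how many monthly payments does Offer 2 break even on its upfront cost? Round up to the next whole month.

Offer 1: at 9.35% the monthly rate is 0.0077917, so the payment is 67,300 × 0.0077917 / (1 − 1.0077917^−180) = $696.68.
Offer 2: at 8.10% the monthly rate is 0.0067500, so the payment is 67,300 × 0.0067500 / (1 − 1.0067500^−180) = $647.05.
Monthly savings = $696.68 − $647.05 = $49.63.
Break-even = $1,009.50 / $49.63 = 20.34 → 21 months.

21 months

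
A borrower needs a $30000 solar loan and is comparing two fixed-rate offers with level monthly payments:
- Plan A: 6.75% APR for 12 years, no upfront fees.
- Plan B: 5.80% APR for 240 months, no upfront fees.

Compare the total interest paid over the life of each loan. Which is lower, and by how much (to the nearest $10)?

Plan A by $6,900

Plan A: at 6.75% the monthly rate is 0.0056250, so the payment is 30,000 × 0.0056250 / (1 − 1.0056250^−144) = $304.53.
Total interest on Plan A = 144 × $304.53 − $30,000 = $13,852.32.
Plan B: at 5.80% the monthly rate is 0.0048333, so the payment is 30,000 × 0.0048333 / (1 − 1.0048333^−240) = $211.48.
Total interest on Plan B = 240 × $211.48 − $30,000 = $20,755.20.
Plan A is lower by $6,902.88.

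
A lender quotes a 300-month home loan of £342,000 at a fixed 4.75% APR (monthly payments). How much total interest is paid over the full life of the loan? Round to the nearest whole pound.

£242,940

Monthly rate = 4.75%/12 = 0.0039583; payment = 342,000 × 0.0039583 / (1 − (1+0.0039583)^−300) = £1,949.80.
Total paid = 300 × £1,949.80 = £584,940.00; interest = £584,940.00 − £342,000 = £242,940.00.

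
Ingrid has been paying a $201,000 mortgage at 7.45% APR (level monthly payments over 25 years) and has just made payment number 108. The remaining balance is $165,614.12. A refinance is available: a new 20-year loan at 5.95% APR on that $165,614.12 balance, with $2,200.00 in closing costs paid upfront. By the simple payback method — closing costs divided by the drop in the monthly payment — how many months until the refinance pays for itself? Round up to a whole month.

8 months

Current payment = 201,000 × 7.45%/12 / (1 − (1+0.0062083)^−300) = $1,478.84.
Refinanced payment = 165,614.12 × 0.0049583 / (1 − (1+0.0049583)^−240) = $1,181.74.
Monthly savings = $1,478.84 − $1,181.74 = $297.10.
Break-even = $2,200.00 / $297.10 = 7.40 → 8 months.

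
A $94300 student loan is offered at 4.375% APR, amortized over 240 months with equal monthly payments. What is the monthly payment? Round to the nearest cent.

At 4.375% the monthly rate is 0.0036458, so the payment is 94,300 × 0.0036458 / (1 − 1.0036458^−240) = $590.24.

$590.24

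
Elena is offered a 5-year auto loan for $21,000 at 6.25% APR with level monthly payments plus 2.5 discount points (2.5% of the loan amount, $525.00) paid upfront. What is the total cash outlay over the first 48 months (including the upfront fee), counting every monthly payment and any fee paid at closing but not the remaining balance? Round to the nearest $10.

Monthly rate = 6.25%/12 = 0.0052083; payment = 21,000 × 0.0052083 / (1 − (1+0.0052083)^−60) = $408.43.
Total outlay = 48 × $408.43 + $525.00 = $20,129.64.

$20,130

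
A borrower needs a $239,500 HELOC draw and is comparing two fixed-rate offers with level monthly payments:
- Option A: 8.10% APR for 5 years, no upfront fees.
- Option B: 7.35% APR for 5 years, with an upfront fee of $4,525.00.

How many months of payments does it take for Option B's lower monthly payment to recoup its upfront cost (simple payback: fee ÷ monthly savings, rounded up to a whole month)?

Option A: monthly rate = 8.1%/12 = 0.0067500; payment = 239,500 × 0.0067500 / (1 − (1+0.0067500)^−60) = $4,867.67.
Option B: at 7.35% the monthly rate is 0.0061250, so the payment is 239,500 × 0.0061250 / (1 − 1.0061250^−60) = $4,782.04.
Monthly savings = $4,867.67 − $4,782.04 = $85.63.
Break-even = $4,525.00 / $85.63 = 52.84 → 53 months.

53 months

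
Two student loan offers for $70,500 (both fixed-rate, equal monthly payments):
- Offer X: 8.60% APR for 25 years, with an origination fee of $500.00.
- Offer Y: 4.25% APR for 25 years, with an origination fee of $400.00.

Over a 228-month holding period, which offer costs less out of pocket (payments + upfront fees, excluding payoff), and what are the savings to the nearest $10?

Offer Y by $43,540

Offer X: monthly rate = 8.6%/12 = 0.0071667; payment = 70,500 × 0.0071667 / (1 − (1+0.0071667)^−300) = $572.44.
Offer Y: monthly rate = 4.25%/12 = 0.0035417; payment = 70,500 × 0.0035417 / (1 − (1+0.0035417)^−300) = $381.93.
Over 228 months: Offer X costs 228 × $572.44 + $500.00 = $131,016.32; Offer Y costs 228 × $381.93 + $400.00 = $87,480.04.
Offer Y is cheaper by $131,016.32 − $87,480.04 = $43,536.28.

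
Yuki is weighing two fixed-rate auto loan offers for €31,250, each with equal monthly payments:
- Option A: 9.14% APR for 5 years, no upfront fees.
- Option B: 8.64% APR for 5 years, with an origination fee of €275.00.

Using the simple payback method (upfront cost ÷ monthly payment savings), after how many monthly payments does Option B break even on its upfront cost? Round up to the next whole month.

Option A: at 9.14% the monthly rate is 0.0076167, so the payment is 31,250 × 0.0076167 / (1 − 1.0076167^−60) = €650.82.
Option B: monthly rate = 8.64%/12 = 0.0072000; payment = 31,250 × 0.0072000 / (1 − (1+0.0072000)^−60) = €643.25.
Monthly savings = €650.82 − €643.25 = €7.57.
Break-even = €275.00 / €7.57 = 36.33 → 37 months.

37 months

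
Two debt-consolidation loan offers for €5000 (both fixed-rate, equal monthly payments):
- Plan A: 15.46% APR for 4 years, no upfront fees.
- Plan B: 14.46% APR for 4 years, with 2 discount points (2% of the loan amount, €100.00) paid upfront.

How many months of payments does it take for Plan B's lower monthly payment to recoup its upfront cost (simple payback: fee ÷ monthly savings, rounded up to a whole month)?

Plan A: at 15.46% the monthly rate is 0.0128833, so the payment is 5,000 × 0.0128833 / (1 − 1.0128833^−48) = €140.32.
Plan B: monthly rate = 14.46%/12 = 0.0120500; payment = 5,000 × 0.0120500 / (1 − (1+0.0120500)^−48) = €137.79.
Monthly savings = €140.32 − €137.79 = €2.53.
Break-even = €100.00 / €2.53 = 39.53 → 40 months.

40 months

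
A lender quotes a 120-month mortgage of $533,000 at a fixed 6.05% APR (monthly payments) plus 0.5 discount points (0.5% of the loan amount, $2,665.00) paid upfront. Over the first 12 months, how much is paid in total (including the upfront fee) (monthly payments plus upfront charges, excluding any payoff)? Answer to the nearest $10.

At 6.05% the monthly rate is 0.0050417, so the payment is 533,000 × 0.0050417 / (1 − 1.0050417^−120) = $5,930.78.
Total outlay = 12 × $5,930.78 + $2,665.00 = $73,834.36.

$73,830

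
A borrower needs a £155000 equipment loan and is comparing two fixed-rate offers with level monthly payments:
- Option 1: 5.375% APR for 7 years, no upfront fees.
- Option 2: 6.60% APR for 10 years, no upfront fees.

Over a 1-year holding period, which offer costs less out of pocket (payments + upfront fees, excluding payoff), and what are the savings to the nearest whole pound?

Option 1: monthly rate = 5.375%/12 = 0.0044792; payment = 155,000 × 0.0044792 / (1 − (1+0.0044792)^−84) = £2,218.17.
Option 2: monthly rate = 6.6%/12 = 0.0055000; payment = 155,000 × 0.0055000 / (1 − (1+0.0055000)^−120) = £1,767.89.
Over 12 months: Option 1 costs 12 × £2,218.17 = £26,618.04; Option 2 costs 12 × £1,767.89 = £21,214.68.
Option 2 is cheaper by £26,618.04 − £21,214.68 = £5,403.36.

Option 2 by £5,403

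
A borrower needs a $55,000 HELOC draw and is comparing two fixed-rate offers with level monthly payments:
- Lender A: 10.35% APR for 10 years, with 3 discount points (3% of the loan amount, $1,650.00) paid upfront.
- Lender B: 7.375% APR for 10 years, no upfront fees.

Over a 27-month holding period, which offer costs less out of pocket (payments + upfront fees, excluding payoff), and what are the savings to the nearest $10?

Lender B by $4,030

Lender A: at 10.35% the monthly rate is 0.0086250, so the payment is 55,000 × 0.0086250 / (1 − 1.0086250^−120) = $737.53.
Lender B: monthly rate = 7.375%/12 = 0.0061458; payment = 55,000 × 0.0061458 / (1 − (1+0.0061458)^−120) = $649.28.
Over 27 months: Lender A costs 27 × $737.53 + $1,650.00 = $21,563.31; Lender B costs 27 × $649.28 = $17,530.56.
Lender B is cheaper by $21,563.31 − $17,530.56 = $4,032.75.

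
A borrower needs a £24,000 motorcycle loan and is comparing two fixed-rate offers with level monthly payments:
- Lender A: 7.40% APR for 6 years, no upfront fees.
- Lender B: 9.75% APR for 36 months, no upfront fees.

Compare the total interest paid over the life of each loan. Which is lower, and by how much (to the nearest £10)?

Lender B by £2,020

Lender A: monthly rate = 7.4%/12 = 0.0061667; payment = 24,000 × 0.0061667 / (1 − (1+0.0061667)^−72) = £413.80.
Total interest on Lender A = 72 × £413.80 − £24,000 = £5,793.60.
Lender B: monthly rate = 9.75%/12 = 0.0081250; payment = 24,000 × 0.0081250 / (1 − (1+0.0081250)^−36) = £771.60.
Total interest on Lender B = 36 × £771.60 − £24,000 = £3,777.60.
Lender B is lower by £2,016.00.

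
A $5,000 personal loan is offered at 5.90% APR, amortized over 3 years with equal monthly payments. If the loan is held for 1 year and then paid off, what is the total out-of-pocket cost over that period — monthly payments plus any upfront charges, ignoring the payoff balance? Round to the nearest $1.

$1,823

At 5.90% the monthly rate is 0.0049167, so the payment is 5,000 × 0.0049167 / (1 − 1.0049167^−36) = $151.88.
Total outlay = 12 × $151.88 = $1,822.56.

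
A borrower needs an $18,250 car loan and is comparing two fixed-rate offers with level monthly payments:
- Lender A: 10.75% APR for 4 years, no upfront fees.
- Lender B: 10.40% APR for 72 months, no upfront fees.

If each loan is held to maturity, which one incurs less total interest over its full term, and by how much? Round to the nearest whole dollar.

Lender A: monthly rate = 10.75%/12 = 0.0089583; payment = 18,250 × 0.0089583 / (1 − (1+0.0089583)^−48) = $469.47.
Total interest on Lender A = 48 × $469.47 − $18,250 = $4,284.56.
Lender B: at 10.40% the monthly rate is 0.0086667, so the payment is 18,250 × 0.0086667 / (1 − 1.0086667^−72) = $341.79.
Total interest on Lender B = 72 × $341.79 − $18,250 = $6,358.88.
Lender A is lower by $2,074.32.

Lender A by $2,074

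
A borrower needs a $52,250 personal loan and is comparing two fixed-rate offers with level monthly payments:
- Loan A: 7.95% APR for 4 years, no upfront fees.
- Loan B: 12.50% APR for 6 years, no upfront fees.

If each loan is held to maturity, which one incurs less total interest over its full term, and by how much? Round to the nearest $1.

Loan A by $13,361

Loan A: at 7.95% the monthly rate is 0.0066250, so the payment is 52,250 × 0.0066250 / (1 − 1.0066250^−48) = $1,274.35.
Total interest on Loan A = 48 × $1,274.35 − $52,250 = $8,918.80.
Loan B: at 12.50% the monthly rate is 0.0104167, so the payment is 52,250 × 0.0104167 / (1 − 1.0104167^−72) = $1,035.13.
Total interest on Loan B = 72 × $1,035.13 − $52,250 = $22,279.36.
Loan A is lower by $13,360.56.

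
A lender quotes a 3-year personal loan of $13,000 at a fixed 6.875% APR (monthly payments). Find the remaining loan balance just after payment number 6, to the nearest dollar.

$11,015

With monthly rate i = 6.875%/12 = 0.0057292, the balance after k of n payments is P · [(1+i)^n − (1+i)^k] / [(1+i)^n − 1].
(1+0.0057292)^36 = 1.22833725 and (1+0.0057292)^6 = 1.03487113, so the balance is 13,000 × (1.22833725 − 1.03487113) / (1.22833725 − 1) = $11,014.67.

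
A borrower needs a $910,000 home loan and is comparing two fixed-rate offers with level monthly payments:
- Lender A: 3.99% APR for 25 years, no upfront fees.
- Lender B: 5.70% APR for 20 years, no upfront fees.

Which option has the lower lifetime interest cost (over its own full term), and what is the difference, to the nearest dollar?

Lender A by $87,635

Lender A: at 3.99% the monthly rate is 0.0033250, so the payment is 910,000 × 0.0033250 / (1 − 1.0033250^−300) = $4,798.29.
Total interest on Lender A = 300 × $4,798.29 − $910,000 = $529,487.00.
Lender B: monthly rate = 5.7%/12 = 0.0047500; payment = 910,000 × 0.0047500 / (1 − (1+0.0047500)^−240) = $6,363.01.
Total interest on Lender B = 240 × $6,363.01 − $910,000 = $617,122.40.
Lender A is lower by $87,635.40.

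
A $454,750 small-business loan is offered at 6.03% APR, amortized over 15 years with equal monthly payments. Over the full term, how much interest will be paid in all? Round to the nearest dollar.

Monthly rate = 6.03%/12 = 0.0050250; payment = 454,750 × 0.0050250 / (1 − (1+0.0050250)^−180) = $3,844.81.
Total paid = 180 × $3,844.81 = $692,065.80; interest = $692,065.80 − $454,750 = $237,315.80.

$237,316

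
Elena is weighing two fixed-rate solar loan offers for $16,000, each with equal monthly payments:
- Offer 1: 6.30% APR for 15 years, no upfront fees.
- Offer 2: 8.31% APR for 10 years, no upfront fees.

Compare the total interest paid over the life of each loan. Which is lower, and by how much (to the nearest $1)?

Offer 1: monthly rate = 6.3%/12 = 0.0052500; payment = 16,000 × 0.0052500 / (1 − (1+0.0052500)^−180) = $137.62.
Total interest on Offer 1 = 180 × $137.62 − $16,000 = $8,771.60.
Offer 2: monthly rate = 8.31%/12 = 0.0069250; payment = 16,000 × 0.0069250 / (1 − (1+0.0069250)^−120) = $196.75.
Total interest on Offer 2 = 120 × $196.75 − $16,000 = $7,610.00.
Offer 2 is lower by $1,161.60.

Offer 2 by $1,162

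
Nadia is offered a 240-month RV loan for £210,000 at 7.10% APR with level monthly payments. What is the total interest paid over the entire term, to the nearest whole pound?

Monthly rate = 7.1%/12 = 0.0059167; payment = 210,000 × 0.0059167 / (1 − (1+0.0059167)^−240) = £1,640.76.
Total paid = 240 × £1,640.76 = £393,782.40; interest = £393,782.40 − £210,000 = £183,782.40.

£183,782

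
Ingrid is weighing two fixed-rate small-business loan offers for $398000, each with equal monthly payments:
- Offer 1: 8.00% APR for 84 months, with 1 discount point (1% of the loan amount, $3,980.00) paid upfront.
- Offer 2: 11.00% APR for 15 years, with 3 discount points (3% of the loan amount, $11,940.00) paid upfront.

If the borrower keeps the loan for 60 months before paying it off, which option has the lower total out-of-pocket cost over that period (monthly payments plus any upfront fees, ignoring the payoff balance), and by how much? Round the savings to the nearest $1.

Offer 1: at 8.00% the monthly rate is 0.0066667, so the payment is 398,000 × 0.0066667 / (1 − 1.0066667^−84) = $6,203.31.
Offer 2: monthly rate = 11%/12 = 0.0091667; payment = 398,000 × 0.0091667 / (1 − (1+0.0091667)^−180) = $4,523.66.
Over 60 months: Offer 1 costs 60 × $6,203.31 + $3,980.00 = $376,178.60; Offer 2 costs 60 × $4,523.66 + $11,940.00 = $283,359.60.
Offer 2 is cheaper by $376,178.60 − $283,359.60 = $92,819.00.

Offer 2 by $92,819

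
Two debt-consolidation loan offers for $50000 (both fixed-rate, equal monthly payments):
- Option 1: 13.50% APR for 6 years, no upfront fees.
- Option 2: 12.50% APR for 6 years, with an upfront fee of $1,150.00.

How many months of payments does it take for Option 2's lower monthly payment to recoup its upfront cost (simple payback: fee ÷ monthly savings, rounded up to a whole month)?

Option 1: monthly rate = 13.5%/12 = 0.0112500; payment = 50,000 × 0.0112500 / (1 − (1+0.0112500)^−72) = $1,016.95.
Option 2: at 12.50% the monthly rate is 0.0104167, so the payment is 50,000 × 0.0104167 / (1 − 1.0104167^−72) = $990.56.
Monthly savings = $1,016.95 − $990.56 = $26.39.
Break-even = $1,150.00 / $26.39 = 43.58 → 44 months.

44 months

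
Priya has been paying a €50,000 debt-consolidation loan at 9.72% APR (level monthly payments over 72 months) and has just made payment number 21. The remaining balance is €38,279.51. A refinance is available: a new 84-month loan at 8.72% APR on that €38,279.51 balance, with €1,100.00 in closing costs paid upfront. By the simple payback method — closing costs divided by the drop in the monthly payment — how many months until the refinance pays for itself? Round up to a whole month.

Current payment = 50,000 × 9.72%/12 / (1 − (1+0.0081000)^−72) = €919.25.
Refinanced payment = 38,279.51 × 0.0072667 / (1 − (1+0.0072667)^−84) = €610.46.
Monthly savings = €919.25 − €610.46 = €308.79.
Break-even = €1,100.00 / €308.79 = 3.56 → 4 months.

4 months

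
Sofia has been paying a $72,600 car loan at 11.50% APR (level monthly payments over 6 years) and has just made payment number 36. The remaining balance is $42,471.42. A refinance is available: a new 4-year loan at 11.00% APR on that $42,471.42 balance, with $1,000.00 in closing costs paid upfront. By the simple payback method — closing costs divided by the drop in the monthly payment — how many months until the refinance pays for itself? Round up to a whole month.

Current payment = 72,600 × 11.5%/12 / (1 − (1+0.0095833)^−72) = $1,400.54.
Refinanced payment = 42,471.42 × 0.0091667 / (1 − (1+0.0091667)^−48) = $1,097.70.
Monthly savings = $1,400.54 − $1,097.70 = $302.84.
Break-even = $1,000.00 / $302.84 = 3.30 → 4 months.

4 months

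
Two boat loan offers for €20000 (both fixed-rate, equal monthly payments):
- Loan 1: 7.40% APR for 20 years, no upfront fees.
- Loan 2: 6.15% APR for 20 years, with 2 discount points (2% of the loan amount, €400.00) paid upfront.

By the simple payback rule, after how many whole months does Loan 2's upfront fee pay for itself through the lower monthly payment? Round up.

Loan 1: at 7.40% the monthly rate is 0.0061667, so the payment is 20,000 × 0.0061667 / (1 − 1.0061667^−240) = €159.90.
Loan 2: monthly rate = 6.15%/12 = 0.0051250; payment = 20,000 × 0.0051250 / (1 − (1+0.0051250)^−240) = €145.02.
Monthly savings = €159.90 − €145.02 = €14.88.
Break-even = €400.00 / €14.88 = 26.88 → 27 months.

27 months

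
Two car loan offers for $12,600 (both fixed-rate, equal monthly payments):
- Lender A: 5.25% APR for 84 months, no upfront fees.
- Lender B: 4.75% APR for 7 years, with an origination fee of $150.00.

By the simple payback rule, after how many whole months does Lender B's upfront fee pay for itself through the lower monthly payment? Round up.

51 months

Lender A: monthly rate = 5.25%/12 = 0.0043750; payment = 12,600 × 0.0043750 / (1 − (1+0.0043750)^−84) = $179.57.
Lender B: at 4.75% the monthly rate is 0.0039583, so the payment is 12,600 × 0.0039583 / (1 − 1.0039583^−84) = $176.61.
Monthly savings = $179.57 − $176.61 = $2.96.
Break-even = $150.00 / $2.96 = 50.68 → 51 months.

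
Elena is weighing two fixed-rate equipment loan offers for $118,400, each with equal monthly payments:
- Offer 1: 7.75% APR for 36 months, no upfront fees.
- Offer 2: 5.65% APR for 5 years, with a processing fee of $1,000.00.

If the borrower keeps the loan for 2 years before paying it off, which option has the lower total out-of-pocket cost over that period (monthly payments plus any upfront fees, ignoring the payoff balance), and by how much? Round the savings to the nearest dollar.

Offer 2 by $33,243

Offer 1: at 7.75% the monthly rate is 0.0064583, so the payment is 118,400 × 0.0064583 / (1 − 1.0064583^−36) = $3,696.59.
Offer 2: monthly rate = 5.65%/12 = 0.0047083; payment = 118,400 × 0.0047083 / (1 − (1+0.0047083)^−60) = $2,269.78.
Over 24 months: Offer 1 costs 24 × $3,696.59 = $88,718.16; Offer 2 costs 24 × $2,269.78 + $1,000.00 = $55,474.72.
Offer 2 is cheaper by $88,718.16 − $55,474.72 = $33,243.44.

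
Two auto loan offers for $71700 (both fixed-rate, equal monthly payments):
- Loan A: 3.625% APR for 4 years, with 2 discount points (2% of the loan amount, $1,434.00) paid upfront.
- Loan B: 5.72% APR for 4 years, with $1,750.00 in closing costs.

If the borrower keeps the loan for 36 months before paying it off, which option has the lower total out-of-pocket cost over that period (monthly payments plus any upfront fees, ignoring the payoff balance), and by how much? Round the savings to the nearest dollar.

Loan A by $2,756

Loan A: at 3.625% the monthly rate is 0.0030208, so the payment is 71,700 × 0.0030208 / (1 − 1.0030208^−48) = $1,606.91.
Loan B: at 5.72% the monthly rate is 0.0047667, so the payment is 71,700 × 0.0047667 / (1 − 1.0047667^−48) = $1,674.69.
Over 36 months: Loan A costs 36 × $1,606.91 + $1,434.00 = $59,282.76; Loan B costs 36 × $1,674.69 + $1,750.00 = $62,038.84.
Loan A is cheaper by $62,038.84 − $59,282.76 = $2,756.08.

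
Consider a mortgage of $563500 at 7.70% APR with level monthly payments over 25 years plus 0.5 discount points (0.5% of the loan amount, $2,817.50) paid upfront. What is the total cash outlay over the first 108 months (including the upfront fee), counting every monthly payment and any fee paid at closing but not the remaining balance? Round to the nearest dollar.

Monthly rate = 7.7%/12 = 0.0064167; payment = 563,500 × 0.0064167 / (1 − (1+0.0064167)^−300) = $4,237.80.
Total outlay = 108 × $4,237.80 + $2,817.50 = $460,499.90.

$460,500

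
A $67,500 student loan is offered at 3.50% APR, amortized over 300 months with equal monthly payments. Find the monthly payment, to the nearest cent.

$337.92

At 3.50% the monthly rate is 0.0029167, so the payment is 67,500 × 0.0029167 / (1 − 1.0029167^−300) = $337.92.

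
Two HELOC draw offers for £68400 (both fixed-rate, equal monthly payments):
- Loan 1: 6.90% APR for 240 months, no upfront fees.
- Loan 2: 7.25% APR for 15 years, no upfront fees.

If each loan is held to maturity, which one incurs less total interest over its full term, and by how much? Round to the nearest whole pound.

Loan 1: monthly rate = 6.9%/12 = 0.0057500; payment = 68,400 × 0.0057500 / (1 − (1+0.0057500)^−240) = £526.21.
Total interest on Loan 1 = 240 × £526.21 − £68,400 = £57,890.40.
Loan 2: at 7.25% the monthly rate is 0.0060417, so the payment is 68,400 × 0.0060417 / (1 − 1.0060417^−180) = £624.40.
Total interest on Loan 2 = 180 × £624.40 − £68,400 = £43,992.00.
Loan 2 is lower by £13,898.40.

Loan 2 by £13,898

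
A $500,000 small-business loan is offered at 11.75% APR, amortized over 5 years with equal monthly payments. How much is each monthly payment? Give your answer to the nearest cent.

$11,059.16

At 11.75% the monthly rate is 0.0097917, so the payment is 500,000 × 0.0097917 / (1 − 1.0097917^−60) = $11,059.16.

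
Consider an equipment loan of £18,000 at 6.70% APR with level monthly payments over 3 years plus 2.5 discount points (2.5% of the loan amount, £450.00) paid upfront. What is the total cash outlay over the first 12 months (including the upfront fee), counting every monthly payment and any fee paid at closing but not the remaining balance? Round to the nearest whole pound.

£7,090

At 6.70% the monthly rate is 0.0055833, so the payment is 18,000 × 0.0055833 / (1 − 1.0055833^−36) = £553.32.
Total outlay = 12 × £553.32 + £450.00 = £7,089.84.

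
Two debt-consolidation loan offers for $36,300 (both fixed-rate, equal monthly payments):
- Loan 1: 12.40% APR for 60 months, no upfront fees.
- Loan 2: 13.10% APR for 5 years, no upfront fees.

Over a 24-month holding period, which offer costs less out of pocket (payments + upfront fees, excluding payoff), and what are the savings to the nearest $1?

Loan 1 by $311

Loan 1: at 12.40% the monthly rate is 0.0103333, so the payment is 36,300 × 0.0103333 / (1 − 1.0103333^−60) = $814.83.
Loan 2: at 13.10% the monthly rate is 0.0109167, so the payment is 36,300 × 0.0109167 / (1 − 1.0109167^−60) = $827.80.
Over 24 months: Loan 1 costs 24 × $814.83 = $19,555.92; Loan 2 costs 24 × $827.80 = $19,867.20.
Loan 1 is cheaper by $19,867.20 − $19,555.92 = $311.28.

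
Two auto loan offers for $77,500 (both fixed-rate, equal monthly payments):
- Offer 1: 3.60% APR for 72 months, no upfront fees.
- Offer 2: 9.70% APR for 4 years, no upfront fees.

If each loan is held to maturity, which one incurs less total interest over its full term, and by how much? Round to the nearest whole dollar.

Offer 1 by $7,527

Offer 1: at 3.60% the monthly rate is 0.0030000, so the payment is 77,500 × 0.0030000 / (1 − 1.0030000^−72) = $1,198.43.
Total interest on Offer 1 = 72 × $1,198.43 − $77,500 = $8,786.96.
Offer 2: at 9.70% the monthly rate is 0.0080833, so the payment is 77,500 × 0.0080833 / (1 − 1.0080833^−48) = $1,954.45.
Total interest on Offer 2 = 48 × $1,954.45 − $77,500 = $16,313.60.
Offer 1 is lower by $7,526.64.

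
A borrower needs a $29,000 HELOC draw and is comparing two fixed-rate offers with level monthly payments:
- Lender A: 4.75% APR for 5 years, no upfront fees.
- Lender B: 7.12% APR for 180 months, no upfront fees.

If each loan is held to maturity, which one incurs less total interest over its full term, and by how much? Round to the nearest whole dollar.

Lender A: at 4.75% the monthly rate is 0.0039583, so the payment is 29,000 × 0.0039583 / (1 − 1.0039583^−60) = $543.95.
Total interest on Lender A = 60 × $543.95 − $29,000 = $3,637.00.
Lender B: monthly rate = 7.12%/12 = 0.0059333; payment = 29,000 × 0.0059333 / (1 − (1+0.0059333)^−180) = $262.61.
Total interest on Lender B = 180 × $262.61 − $29,000 = $18,269.80.
Lender A is lower by $14,632.80.

Lender A by $14,633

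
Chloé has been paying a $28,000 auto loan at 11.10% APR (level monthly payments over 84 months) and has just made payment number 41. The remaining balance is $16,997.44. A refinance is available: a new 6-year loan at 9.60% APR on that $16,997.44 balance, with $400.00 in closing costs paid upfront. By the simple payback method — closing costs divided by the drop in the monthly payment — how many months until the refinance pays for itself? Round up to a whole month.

3 months

Current payment = 28,000 × 11.1%/12 / (1 − (1+0.0092500)^−84) = $480.90.
Refinanced payment = 16,997.44 × 0.0080000 / (1 − (1+0.0080000)^−72) = $311.47.
Monthly savings = $480.90 − $311.47 = $169.43.
Break-even = $400.00 / $169.43 = 2.36 → 3 months.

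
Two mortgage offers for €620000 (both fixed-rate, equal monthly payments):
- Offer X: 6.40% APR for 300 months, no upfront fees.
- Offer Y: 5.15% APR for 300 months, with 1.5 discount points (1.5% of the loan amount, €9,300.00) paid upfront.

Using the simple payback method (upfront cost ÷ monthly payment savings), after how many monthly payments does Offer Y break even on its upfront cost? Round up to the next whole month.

Offer X: at 6.40% the monthly rate is 0.0053333, so the payment is 620,000 × 0.0053333 / (1 − 1.0053333^−300) = €4,147.63.
Offer Y: monthly rate = 5.15%/12 = 0.0042917; payment = 620,000 × 0.0042917 / (1 − (1+0.0042917)^−300) = €3,678.85.
Monthly savings = €4,147.63 − €3,678.85 = €468.78.
Break-even = €9,300.00 / €468.78 = 19.84 → 20 months.

20 months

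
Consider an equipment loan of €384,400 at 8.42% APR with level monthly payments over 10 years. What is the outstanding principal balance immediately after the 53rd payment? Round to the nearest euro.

With monthly rate i = 8.42%/12 = 0.0070167, the balance after k of n payments is P · [(1+i)^n − (1+i)^k] / [(1+i)^n − 1].
(1+0.0070167)^120 = 2.31418999 and (1+0.0070167)^53 = 1.44858137, so the balance is 384,400 × (2.31418999 − 1.44858137) / (2.31418999 − 1) = €253,190.14.

€253,190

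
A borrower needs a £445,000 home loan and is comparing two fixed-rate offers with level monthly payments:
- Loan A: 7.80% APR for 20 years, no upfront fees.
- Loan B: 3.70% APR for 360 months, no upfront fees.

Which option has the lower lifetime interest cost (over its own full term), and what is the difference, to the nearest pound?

Loan B by £142,697

Loan A: monthly rate = 7.8%/12 = 0.0065000; payment = 445,000 × 0.0065000 / (1 − (1+0.0065000)^−240) = £3,666.96.
Total interest on Loan A = 240 × £3,666.96 − £445,000 = £435,070.40.
Loan B: monthly rate = 3.7%/12 = 0.0030833; payment = 445,000 × 0.0030833 / (1 − (1+0.0030833)^−360) = £2,048.26.
Total interest on Loan B = 360 × £2,048.26 − £445,000 = £292,373.60.
Loan B is lower by £142,696.80.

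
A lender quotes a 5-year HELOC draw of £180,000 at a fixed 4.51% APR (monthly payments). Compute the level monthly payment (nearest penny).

Monthly rate = 4.51%/12 = 0.0037583; payment = 180,000 × 0.0037583 / (1 − (1+0.0037583)^−60) = £3,356.56.

£3,356.56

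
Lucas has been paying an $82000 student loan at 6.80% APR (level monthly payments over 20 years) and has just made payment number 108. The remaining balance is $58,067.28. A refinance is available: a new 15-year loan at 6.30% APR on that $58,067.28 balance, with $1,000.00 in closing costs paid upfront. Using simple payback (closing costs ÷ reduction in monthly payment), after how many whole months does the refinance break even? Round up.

8 months

Current payment = 82,000 × 6.8%/12 / (1 − (1+0.0056667)^−240) = $625.94.
Refinanced payment = 58,067.28 × 0.0052500 / (1 − (1+0.0052500)^−180) = $499.47.
Monthly savings = $625.94 − $499.47 = $126.47.
Break-even = $1,000.00 / $126.47 = 7.91 → 8 months.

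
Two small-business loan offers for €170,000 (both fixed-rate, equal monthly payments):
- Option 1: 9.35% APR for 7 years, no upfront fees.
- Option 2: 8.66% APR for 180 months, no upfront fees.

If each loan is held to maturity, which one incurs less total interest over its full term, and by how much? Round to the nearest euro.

Option 1: at 9.35% the monthly rate is 0.0077917, so the payment is 170,000 × 0.0077917 / (1 − 1.0077917^−84) = €2,765.44.
Total interest on Option 1 = 84 × €2,765.44 − €170,000 = €62,296.96.
Option 2: monthly rate = 8.66%/12 = 0.0072167; payment = 170,000 × 0.0072167 / (1 − (1+0.0072167)^−180) = €1,690.04.
Total interest on Option 2 = 180 × €1,690.04 − €170,000 = €134,207.20.
Option 1 is lower by €71,910.24.

Option 1 by €71,910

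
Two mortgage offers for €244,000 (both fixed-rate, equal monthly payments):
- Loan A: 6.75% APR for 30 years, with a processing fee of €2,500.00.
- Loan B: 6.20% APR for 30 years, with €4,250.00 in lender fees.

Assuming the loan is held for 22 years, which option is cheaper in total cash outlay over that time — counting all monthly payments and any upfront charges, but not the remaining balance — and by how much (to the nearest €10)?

Loan B by €21,520

Loan A: monthly rate = 6.75%/12 = 0.0056250; payment = 244,000 × 0.0056250 / (1 − (1+0.0056250)^−360) = €1,582.58.
Loan B: at 6.20% the monthly rate is 0.0051667, so the payment is 244,000 × 0.0051667 / (1 − 1.0051667^−360) = €1,494.42.
Over 264 months: Loan A costs 264 × €1,582.58 + €2,500.00 = €420,301.12; Loan B costs 264 × €1,494.42 + €4,250.00 = €398,776.88.
Loan B is cheaper by €420,301.12 − €398,776.88 = €21,524.24.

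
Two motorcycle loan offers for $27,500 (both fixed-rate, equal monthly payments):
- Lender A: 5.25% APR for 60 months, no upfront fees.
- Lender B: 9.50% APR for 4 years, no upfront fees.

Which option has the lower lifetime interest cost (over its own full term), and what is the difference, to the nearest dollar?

Lender A by $1,836

Lender A: at 5.25% the monthly rate is 0.0043750, so the payment is 27,500 × 0.0043750 / (1 − 1.0043750^−60) = $522.11.
Total interest on Lender A = 60 × $522.11 − $27,500 = $3,826.60.
Lender B: at 9.50% the monthly rate is 0.0079167, so the payment is 27,500 × 0.0079167 / (1 − 1.0079167^−48) = $690.89.
Total interest on Lender B = 48 × $690.89 − $27,500 = $5,662.72.
Lender A is lower by $1,836.12.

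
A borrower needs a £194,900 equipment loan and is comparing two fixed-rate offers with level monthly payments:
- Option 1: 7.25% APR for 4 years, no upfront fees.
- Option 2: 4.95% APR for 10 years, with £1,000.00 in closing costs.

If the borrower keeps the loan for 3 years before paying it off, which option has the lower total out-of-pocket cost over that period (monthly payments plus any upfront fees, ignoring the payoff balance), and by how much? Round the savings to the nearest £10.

Option 1: at 7.25% the monthly rate is 0.0060417, so the payment is 194,900 × 0.0060417 / (1 − 1.0060417^−48) = £4,689.76.
Option 2: monthly rate = 4.95%/12 = 0.0041250; payment = 194,900 × 0.0041250 / (1 − (1+0.0041250)^−120) = £2,062.46.
Over 36 months: Option 1 costs 36 × £4,689.76 = £168,831.36; Option 2 costs 36 × £2,062.46 + £1,000.00 = £75,248.56.
Option 2 is cheaper by £168,831.36 − £75,248.56 = £93,582.80.

Option 2 by £93,580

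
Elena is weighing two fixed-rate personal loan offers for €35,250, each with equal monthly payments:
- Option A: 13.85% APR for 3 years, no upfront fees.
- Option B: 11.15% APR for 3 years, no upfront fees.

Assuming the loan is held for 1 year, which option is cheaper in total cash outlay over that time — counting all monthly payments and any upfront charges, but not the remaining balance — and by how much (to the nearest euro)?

Option A: monthly rate = 13.85%/12 = 0.0115417; payment = 35,250 × 0.0115417 / (1 − (1+0.0115417)^−36) = €1,202.19.
Option B: monthly rate = 11.15%/12 = 0.0092917; payment = 35,250 × 0.0092917 / (1 − (1+0.0092917)^−36) = €1,156.55.
Over 12 months: Option A costs 12 × €1,202.19 = €14,426.28; Option B costs 12 × €1,156.55 = €13,878.60.
Option B is cheaper by €14,426.28 − €13,878.60 = €547.68.

Option B by €548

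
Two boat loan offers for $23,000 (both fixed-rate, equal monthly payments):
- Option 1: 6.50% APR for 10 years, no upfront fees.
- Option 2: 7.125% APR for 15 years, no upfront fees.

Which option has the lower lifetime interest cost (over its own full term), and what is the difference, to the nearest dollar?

Option 1 by $6,162

Option 1: monthly rate = 6.5%/12 = 0.0054167; payment = 23,000 × 0.0054167 / (1 − (1+0.0054167)^−120) = $261.16.
Total interest on Option 1 = 120 × $261.16 − $23,000 = $8,339.20.
Option 2: at 7.125% the monthly rate is 0.0059375, so the payment is 23,000 × 0.0059375 / (1 − 1.0059375^−180) = $208.34.
Total interest on Option 2 = 180 × $208.34 − $23,000 = $14,501.20.
Option 1 is lower by $6,162.00.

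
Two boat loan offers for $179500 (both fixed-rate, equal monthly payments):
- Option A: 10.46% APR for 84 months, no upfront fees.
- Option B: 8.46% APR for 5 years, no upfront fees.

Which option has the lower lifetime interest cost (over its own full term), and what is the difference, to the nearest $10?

Option A: monthly rate = 10.46%/12 = 0.0087167; payment = 179,500 × 0.0087167 / (1 − (1+0.0087167)^−84) = $3,022.75.
Total interest on Option A = 84 × $3,022.75 − $179,500 = $74,411.00.
Option B: at 8.46% the monthly rate is 0.0070500, so the payment is 179,500 × 0.0070500 / (1 − 1.0070500^−60) = $3,679.26.
Total interest on Option B = 60 × $3,679.26 − $179,500 = $41,255.60.
Option B is lower by $33,155.40.

Option B by $33,160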